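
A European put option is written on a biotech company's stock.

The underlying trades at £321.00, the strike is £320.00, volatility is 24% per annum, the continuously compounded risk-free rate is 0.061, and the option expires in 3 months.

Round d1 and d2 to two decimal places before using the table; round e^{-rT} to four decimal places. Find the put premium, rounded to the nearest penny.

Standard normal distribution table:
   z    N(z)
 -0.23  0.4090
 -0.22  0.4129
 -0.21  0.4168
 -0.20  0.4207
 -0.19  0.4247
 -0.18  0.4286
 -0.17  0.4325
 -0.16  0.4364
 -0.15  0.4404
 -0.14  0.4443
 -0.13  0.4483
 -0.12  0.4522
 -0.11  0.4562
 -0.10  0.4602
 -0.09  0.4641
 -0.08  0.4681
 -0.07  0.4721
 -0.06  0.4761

£12.48

σ√T = 0.24·√0.25 = 0.1200
d₁ = [ln(321/320) + (0.061 + 0.24²/2)·0.25] / 0.1200 = [0.0031 + 0.0224] / 0.1200 = 0.2131 ⇒ 0.21
d₂ = d₁ − σ√T = 0.2131 − 0.1200 = 0.0931 ⇒ 0.09
e^(−rT) = e^(−0.061·0.25) = 0.9849
N(−d₂) = N(-0.09) = 0.4641;  N(−d₁) = N(-0.21) = 0.4168
P = 320·0.9849·0.4641 − 321·0.4168 = 146.2695 − 133.7928 = 12.4767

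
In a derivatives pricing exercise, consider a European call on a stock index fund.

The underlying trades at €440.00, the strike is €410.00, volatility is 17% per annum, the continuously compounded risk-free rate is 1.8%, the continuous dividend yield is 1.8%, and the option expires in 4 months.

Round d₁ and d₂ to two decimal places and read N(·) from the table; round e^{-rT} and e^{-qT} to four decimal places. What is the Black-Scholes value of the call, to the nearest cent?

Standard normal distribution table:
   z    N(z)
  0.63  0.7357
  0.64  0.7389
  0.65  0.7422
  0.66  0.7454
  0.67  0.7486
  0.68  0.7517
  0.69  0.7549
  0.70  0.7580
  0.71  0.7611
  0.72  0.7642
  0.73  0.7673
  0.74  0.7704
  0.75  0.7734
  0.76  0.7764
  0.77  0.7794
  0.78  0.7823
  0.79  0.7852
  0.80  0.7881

T = 0.3333;  σ√T = 0.0981
d₁ = [ln(440/410) + (0.018 − 0.018 + 0.17²/2)·0.3333] / 0.0981 = [0.0706 + 0.0048] / 0.0981 = 0.7686 ⇒ 0.77
d₂ = d₁ − σ√T = 0.7686 − 0.0981 = 0.6704 ⇒ 0.67
exp(−qT) = exp(−0.018·0.3333) = 0.9940;  exp(−rT) = exp(−0.018·0.3333) = 0.9940
C = 440·0.9940·N(0.77) − 410·0.9940·N(0.67) = 440·0.9940·0.7794 − 410·0.9940·0.7486 = 340.8784 − 305.0844 = 35.7939

€35.79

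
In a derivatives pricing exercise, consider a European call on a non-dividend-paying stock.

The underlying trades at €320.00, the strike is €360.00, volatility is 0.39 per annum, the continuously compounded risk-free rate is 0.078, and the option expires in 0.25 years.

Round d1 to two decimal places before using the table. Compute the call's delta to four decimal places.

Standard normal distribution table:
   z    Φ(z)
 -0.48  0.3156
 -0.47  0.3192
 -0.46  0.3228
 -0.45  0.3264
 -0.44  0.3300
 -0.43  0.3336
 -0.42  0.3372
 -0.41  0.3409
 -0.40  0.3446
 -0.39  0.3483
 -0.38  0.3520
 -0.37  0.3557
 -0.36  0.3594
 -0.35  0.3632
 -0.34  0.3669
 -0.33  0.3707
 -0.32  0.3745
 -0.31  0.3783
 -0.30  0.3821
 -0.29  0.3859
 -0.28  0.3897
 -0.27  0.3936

0.3409

σ√T = 0.39 × 0.5000 = 0.1950
d₁ = [ln(320/360) + (0.078 + ½·0.39²)·0.25] / (σ√T) = (-0.1178 + 0.0385) / 0.1950 = -0.4065 → -0.41
N(d₁) = N(-0.41) = 0.3409
Δ_call = N(d₁) = 0.3409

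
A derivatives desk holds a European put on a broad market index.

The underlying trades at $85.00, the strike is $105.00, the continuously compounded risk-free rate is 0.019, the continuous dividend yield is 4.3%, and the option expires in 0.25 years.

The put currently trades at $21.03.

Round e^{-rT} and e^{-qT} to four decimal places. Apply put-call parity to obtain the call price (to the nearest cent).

$0.61

exp(−qT) = exp(−0.043·0.25) = 0.9893;  exp(−rT) = exp(−0.019·0.25) = 0.9953
Put-call parity: C − P = S·e^(−qT) − K·e^(−rT) = 85·0.9893 − 105·0.9953 = 84.0905 − 104.5065 = -20.4160
C = P + (C − P) = 21.03 + (-20.4160) = 0.6140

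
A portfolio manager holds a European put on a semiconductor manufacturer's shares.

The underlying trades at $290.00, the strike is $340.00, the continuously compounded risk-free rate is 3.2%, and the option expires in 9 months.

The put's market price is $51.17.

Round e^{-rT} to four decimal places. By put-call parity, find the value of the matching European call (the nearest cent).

$9.23

exp(−rT) = exp(−0.032·0.75) = 0.9763
Put-call parity: C − P = S − K·e^(−rT) = 290 − 340·0.9763 = 290 − 331.9420 = -41.9420
C = P + (C − P) = 51.17 + (-41.9420) = 9.2280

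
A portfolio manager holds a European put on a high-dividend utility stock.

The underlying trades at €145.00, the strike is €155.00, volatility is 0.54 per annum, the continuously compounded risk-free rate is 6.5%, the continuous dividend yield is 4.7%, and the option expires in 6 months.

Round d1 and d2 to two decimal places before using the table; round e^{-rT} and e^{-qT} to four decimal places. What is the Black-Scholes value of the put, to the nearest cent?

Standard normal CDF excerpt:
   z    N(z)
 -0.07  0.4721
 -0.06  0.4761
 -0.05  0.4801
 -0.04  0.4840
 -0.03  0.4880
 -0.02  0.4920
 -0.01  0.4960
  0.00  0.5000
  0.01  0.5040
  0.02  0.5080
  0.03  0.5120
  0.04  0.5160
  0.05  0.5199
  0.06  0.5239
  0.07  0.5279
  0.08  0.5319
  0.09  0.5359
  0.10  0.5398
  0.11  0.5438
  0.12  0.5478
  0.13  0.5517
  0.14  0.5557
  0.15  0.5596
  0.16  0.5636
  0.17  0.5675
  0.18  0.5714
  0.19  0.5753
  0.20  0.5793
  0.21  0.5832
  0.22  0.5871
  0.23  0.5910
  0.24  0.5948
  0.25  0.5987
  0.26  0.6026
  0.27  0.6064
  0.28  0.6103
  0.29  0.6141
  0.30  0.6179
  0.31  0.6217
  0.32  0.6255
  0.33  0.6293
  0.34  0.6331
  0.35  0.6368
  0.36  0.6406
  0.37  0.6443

σ√T = 0.54·√0.5 = 0.3818
d₁ = [ln(145/155) + (0.065 − 0.047 + 0.54²/2)·0.5] / 0.3818 = [-0.0667 + 0.0819] / 0.3818 = 0.0398 which rounds to 0.04
d₂ = d₁ − σ√T = 0.0398 − 0.3818 = -0.3420 which rounds to -0.34
e^(−qT) = e^(−0.047·0.5) = 0.9768;  e^(−rT) = e^(−0.065·0.5) = 0.9680
P = 155·0.9680·N(0.34) − 145·0.9768·N(-0.04) = 155·0.9680·0.6331 − 145·0.9768·0.4840 = 94.9903 − 68.5518 = 26.4385

€26.44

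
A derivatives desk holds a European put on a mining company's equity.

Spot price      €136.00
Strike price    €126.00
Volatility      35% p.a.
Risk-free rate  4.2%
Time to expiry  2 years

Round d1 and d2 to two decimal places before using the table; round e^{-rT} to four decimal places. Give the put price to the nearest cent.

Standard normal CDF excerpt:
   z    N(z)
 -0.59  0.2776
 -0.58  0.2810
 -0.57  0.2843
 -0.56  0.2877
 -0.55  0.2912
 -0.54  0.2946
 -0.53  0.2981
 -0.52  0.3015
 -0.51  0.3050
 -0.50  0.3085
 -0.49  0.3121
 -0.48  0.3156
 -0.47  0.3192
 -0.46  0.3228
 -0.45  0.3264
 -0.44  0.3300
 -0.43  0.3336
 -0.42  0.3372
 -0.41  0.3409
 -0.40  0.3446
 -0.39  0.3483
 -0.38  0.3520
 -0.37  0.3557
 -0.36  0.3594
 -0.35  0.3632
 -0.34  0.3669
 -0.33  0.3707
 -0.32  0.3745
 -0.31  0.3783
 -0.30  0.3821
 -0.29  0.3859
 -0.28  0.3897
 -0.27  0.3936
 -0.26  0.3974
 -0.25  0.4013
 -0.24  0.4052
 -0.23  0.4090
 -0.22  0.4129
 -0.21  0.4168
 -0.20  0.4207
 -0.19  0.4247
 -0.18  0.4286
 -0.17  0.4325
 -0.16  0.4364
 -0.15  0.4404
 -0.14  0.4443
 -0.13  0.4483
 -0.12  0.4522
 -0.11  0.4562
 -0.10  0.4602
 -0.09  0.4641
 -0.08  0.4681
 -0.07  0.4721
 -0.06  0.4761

σ√T = 0.35 × 1.4142 = 0.4950
d₁ = [ln(136/126) + (0.042 + 0.35²/2)·2] / 0.4950 = [0.0764 + 0.2065] / 0.4950 = 0.5715 ⇒ 0.57
d₂ = d₁ − σ√T = 0.5715 − 0.4950 = 0.0765 ⇒ 0.08
exp(−rT) = exp(−0.042·2) = 0.9194
N(−d₂) = N(-0.08) = 0.4681;  N(−d₁) = N(-0.57) = 0.2843
P = 126·0.9194·0.4681 − 136·0.2843 = 54.2268 − 38.6648 = 15.5620

€15.56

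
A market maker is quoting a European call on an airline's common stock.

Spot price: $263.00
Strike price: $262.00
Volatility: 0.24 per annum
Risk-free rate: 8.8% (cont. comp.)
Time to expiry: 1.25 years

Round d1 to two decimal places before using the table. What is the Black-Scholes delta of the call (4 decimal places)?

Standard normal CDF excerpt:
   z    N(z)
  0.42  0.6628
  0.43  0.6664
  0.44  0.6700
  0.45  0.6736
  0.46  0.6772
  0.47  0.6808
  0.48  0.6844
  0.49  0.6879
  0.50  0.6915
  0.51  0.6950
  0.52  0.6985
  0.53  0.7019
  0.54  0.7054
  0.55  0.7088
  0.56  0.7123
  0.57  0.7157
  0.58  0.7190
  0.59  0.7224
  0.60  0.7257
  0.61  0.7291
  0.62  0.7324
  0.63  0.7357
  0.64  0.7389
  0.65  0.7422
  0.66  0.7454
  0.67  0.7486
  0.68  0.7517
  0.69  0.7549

0.7123

σ√T = 0.24·√1.25 = 0.2683
d₁ = [ln(263/262) + (0.088 + ½·0.24²)·1.25] / (σ√T) = (0.0038 + 0.1460) / 0.2683 = 0.5583 which rounds to 0.56
N(d₁) = N(0.56) = 0.7123
Δ_call = N(d₁) = 0.7123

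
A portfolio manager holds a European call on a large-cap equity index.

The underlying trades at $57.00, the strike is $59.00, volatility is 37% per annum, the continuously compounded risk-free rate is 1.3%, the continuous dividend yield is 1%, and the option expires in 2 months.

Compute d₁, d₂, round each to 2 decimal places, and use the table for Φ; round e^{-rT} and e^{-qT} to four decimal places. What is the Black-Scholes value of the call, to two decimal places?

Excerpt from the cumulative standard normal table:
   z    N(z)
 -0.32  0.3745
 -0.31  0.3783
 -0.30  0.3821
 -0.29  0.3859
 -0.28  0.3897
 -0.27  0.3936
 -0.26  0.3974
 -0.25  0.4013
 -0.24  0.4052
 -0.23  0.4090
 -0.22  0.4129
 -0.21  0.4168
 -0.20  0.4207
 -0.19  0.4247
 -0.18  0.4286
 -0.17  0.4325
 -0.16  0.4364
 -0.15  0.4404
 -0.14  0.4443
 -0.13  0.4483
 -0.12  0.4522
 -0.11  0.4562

σ√T = 0.37 × 0.4082 = 0.1511
d₁ = [ln(57/59) + (0.013 − 0.01 + 0.37²/2)·0.1667] / 0.1511 = [-0.0345 + 0.0119] / 0.1511 = -0.1495 ⇒ -0.15
d₂ = d₁ − σ√T = -0.1495 − 0.1511 = -0.3005 ⇒ -0.30
e^(−qT) = e^(−0.01·0.1667) = 0.9983;  e^(−rT) = e^(−0.013·0.1667) = 0.9978
N(d₁) = N(-0.15) = 0.4404;  N(d₂) = N(-0.30) = 0.3821
C = 57·0.9983·0.4404 − 59·0.9978·0.3821 = 25.0601 − 22.4943 = 2.5658

$2.57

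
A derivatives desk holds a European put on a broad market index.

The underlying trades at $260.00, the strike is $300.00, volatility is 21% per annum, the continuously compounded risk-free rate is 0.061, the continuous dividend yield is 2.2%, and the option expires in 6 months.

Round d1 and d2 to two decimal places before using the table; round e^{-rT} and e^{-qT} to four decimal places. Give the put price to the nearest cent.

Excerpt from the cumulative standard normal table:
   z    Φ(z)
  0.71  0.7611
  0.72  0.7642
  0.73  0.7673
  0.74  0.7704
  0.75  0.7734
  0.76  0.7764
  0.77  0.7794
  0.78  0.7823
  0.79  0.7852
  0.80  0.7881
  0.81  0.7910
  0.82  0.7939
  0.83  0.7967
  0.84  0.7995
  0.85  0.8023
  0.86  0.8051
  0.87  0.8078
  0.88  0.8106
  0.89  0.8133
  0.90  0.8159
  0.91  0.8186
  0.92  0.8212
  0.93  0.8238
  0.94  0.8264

$38.55

T = 0.5;  σ√T = 0.1485
d₁ = [ln(260/300) + (0.061 − 0.022 + ½·0.21²)·0.5] / (σ√T) = (-0.1431 + 0.0305) / 0.1485 = -0.7581 ≈ -0.76
d₂ = -0.7581 − 0.1485 = -0.9066 ≈ -0.91
e^(−qT) = e^(−0.022·0.5) = 0.9891;  e^(−rT) = e^(−0.061·0.5) = 0.9700
P = 300·0.9700·N(0.91) − 260·0.9891·N(0.76) = 300·0.9700·0.8186 − 260·0.9891·0.7764 = 238.2126 − 199.6637 = 38.5489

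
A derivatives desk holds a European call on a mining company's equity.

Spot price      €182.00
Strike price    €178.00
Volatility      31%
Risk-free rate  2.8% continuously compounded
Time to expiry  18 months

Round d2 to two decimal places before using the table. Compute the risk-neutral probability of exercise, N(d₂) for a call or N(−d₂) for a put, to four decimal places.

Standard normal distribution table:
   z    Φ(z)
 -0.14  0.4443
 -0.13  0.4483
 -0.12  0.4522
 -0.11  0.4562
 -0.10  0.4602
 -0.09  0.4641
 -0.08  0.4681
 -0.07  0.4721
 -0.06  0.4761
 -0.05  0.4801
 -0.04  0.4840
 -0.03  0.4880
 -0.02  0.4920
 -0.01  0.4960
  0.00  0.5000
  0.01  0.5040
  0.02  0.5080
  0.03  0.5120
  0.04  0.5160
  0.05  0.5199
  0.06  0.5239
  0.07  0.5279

T = 1.5;  σ√T = 0.3797
d₁ = [ln(182/178) + (0.028 + 0.31²/2)·1.5] / 0.3797 = [0.0222 + 0.1141] / 0.3797 = 0.3590 → 0.36
d₂ = d₁ − σ√T = 0.3590 − 0.3797 = -0.0207 → -0.02
Risk-neutral Pr[S_T > K] = N(d₂) = N(-0.02) = 0.4920

0.4920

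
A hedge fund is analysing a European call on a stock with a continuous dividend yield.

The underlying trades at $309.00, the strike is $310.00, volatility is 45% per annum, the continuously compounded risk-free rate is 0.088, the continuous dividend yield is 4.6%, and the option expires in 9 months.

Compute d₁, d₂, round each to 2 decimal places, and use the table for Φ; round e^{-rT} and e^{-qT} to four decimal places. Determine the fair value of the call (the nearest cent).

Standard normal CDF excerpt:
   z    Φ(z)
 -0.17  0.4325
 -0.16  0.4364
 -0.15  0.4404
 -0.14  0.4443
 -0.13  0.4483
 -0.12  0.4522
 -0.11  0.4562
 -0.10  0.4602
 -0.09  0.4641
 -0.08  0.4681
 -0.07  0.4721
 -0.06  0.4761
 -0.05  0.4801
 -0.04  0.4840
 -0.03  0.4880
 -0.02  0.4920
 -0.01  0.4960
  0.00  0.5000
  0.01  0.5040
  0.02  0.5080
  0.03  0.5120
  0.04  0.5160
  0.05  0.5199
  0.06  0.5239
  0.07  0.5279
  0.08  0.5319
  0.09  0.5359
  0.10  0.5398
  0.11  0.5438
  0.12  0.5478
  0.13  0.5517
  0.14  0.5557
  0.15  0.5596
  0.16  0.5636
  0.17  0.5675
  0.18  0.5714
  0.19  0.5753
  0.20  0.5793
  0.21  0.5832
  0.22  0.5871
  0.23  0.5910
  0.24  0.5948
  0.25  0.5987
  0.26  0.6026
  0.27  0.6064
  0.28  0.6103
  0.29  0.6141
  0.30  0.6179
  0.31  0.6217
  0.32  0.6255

$49.80

σ√T = 0.45 × 0.8660 = 0.3897
d₁ = [ln(309/310) + (0.088 − 0.046 + 0.45²/2)·0.75] / 0.3897 = [-0.0032 + 0.1074] / 0.3897 = 0.2674 which rounds to 0.27
d₂ = d₁ − σ√T = 0.2674 − 0.3897 = -0.1223 which rounds to -0.12
exp(−qT) = exp(−0.046·0.75) = 0.9661;  exp(−rT) = exp(−0.088·0.75) = 0.9361
C = 309·0.9661·N(0.27) − 310·0.9361·N(-0.12) = 309·0.9661·0.6064 − 310·0.9361·0.4522 = 181.0255 − 131.2244 = 49.8011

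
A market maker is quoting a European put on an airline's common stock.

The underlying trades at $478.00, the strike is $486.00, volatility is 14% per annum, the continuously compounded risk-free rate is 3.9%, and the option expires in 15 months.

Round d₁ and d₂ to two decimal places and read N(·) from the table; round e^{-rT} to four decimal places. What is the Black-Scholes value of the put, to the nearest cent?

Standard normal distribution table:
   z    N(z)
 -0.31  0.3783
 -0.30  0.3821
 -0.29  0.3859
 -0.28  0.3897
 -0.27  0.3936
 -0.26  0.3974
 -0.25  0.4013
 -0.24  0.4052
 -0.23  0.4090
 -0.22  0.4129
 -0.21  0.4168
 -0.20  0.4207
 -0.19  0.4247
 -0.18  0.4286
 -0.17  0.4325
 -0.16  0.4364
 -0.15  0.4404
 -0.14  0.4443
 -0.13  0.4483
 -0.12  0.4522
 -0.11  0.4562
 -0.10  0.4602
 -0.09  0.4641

$21.23

σ√T = 0.14·√1.25 = 0.1565
ln(S/K) + (r + σ²/2)T = ln(478/486) + (0.039 + 0.14²/2)·1.25 = -0.0166 + 0.0610 = 0.0444
d₁ = 0.0444 / 0.1565 = 0.2837 ⇒ 0.28
d₂ = d₁ − σ√T = 0.2837 − 0.1565 = 0.1271 ⇒ 0.13
e^(−rT) = e^(−0.039·1.25) = 0.9524
N(−d₂) = N(-0.13) = 0.4483;  N(−d₁) = N(-0.28) = 0.3897
P = 486·0.9524·0.4483 − 478·0.3897 = 207.5030 − 186.2766 = 21.2264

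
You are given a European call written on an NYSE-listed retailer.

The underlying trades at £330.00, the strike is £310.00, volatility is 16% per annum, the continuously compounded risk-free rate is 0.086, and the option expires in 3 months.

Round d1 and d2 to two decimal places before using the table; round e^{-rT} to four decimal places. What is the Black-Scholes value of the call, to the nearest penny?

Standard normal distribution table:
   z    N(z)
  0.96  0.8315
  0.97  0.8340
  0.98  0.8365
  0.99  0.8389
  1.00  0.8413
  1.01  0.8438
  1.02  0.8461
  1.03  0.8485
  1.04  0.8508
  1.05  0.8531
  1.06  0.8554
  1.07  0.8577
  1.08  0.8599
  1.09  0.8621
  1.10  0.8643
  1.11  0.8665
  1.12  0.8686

σ√T = 0.16·√0.25 = 0.0800
ln(S/K) + (r + σ²/2)T = ln(330/310) + (0.086 + 0.16²/2)·0.25 = 0.0625 + 0.0247 = 0.0872
d₁ = 0.0872 / 0.0800 = 1.0903 → 1.09
d₂ = d₁ − σ√T = 1.0903 − 0.0800 = 1.0103 → 1.01
e^(−rT) = e^(−0.086·0.25) = 0.9787
N(d₁) = N(1.09) = 0.8621;  N(d₂) = N(1.01) = 0.8438
C = 330·0.8621 − 310·0.9787·0.8438 = 284.4930 − 256.0064 = 28.4866

£28.49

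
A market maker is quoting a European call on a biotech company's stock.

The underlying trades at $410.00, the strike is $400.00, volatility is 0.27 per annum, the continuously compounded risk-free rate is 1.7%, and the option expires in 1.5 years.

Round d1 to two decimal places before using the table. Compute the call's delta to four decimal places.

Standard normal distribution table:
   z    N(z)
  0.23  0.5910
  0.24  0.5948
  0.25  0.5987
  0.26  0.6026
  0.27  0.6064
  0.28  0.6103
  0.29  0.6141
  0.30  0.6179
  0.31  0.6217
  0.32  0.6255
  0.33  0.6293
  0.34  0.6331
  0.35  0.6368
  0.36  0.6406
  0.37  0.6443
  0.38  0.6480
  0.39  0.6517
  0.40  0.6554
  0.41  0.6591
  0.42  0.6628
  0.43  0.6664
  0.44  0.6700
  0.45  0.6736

0.6255

T = 1.5;  σ√T = 0.3307
d₁ = [ln(410/400) + (0.017 + 0.27²/2)·1.5] / 0.3307 = [0.0247 + 0.0802] / 0.3307 = 0.3171 ⇒ 0.32
N(d₁) = N(0.32) = 0.6255
Δ_call = N(d₁) = 0.6255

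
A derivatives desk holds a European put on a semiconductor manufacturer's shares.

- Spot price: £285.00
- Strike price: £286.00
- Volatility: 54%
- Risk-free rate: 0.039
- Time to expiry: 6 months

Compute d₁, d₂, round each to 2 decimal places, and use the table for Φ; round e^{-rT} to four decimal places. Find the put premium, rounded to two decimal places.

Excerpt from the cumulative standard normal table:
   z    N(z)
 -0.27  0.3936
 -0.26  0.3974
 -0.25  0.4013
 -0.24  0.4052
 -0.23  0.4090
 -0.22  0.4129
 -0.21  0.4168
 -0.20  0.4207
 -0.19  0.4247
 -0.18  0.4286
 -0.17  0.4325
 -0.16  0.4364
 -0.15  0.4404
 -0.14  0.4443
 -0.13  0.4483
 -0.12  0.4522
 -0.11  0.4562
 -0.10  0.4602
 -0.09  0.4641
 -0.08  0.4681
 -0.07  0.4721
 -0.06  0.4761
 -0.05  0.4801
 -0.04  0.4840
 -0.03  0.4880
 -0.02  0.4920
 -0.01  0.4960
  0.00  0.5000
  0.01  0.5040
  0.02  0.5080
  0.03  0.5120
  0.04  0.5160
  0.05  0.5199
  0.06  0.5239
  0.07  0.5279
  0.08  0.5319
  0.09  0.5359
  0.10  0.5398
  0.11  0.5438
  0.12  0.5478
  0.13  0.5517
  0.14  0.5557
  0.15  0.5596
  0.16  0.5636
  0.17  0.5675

£40.39

σ√T = 0.54 × 0.7071 = 0.3818
ln(S/K) + (r + σ²/2)T = ln(285/286) + (0.039 + 0.54²/2)·0.5 = -0.0035 + 0.0924 = 0.0889
d₁ = 0.0889 / 0.3818 = 0.2328 ≈ 0.23
d₂ = d₁ − σ√T = 0.2328 − 0.3818 = -0.1490 ≈ -0.15
e^(−rT) = e^(−0.039·0.5) = 0.9807
N(−d₂) = N(0.15) = 0.5596;  N(−d₁) = N(-0.23) = 0.4090
P = 286·0.9807·0.5596 − 285·0.4090 = 156.9567 − 116.5650 = 40.3917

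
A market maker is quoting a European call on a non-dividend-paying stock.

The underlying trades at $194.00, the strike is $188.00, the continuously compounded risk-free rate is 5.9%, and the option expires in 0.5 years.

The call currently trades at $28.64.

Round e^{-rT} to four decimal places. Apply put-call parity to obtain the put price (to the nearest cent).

exp(−rT) = exp(−0.059·0.5) = 0.9709
Put-call parity: C − P = S − K·e^(−rT) = 194 − 188·0.9709 = 194 − 182.5292 = 11.4708
P = C − (C − P) = 28.64 − (11.4708) = 17.1692

$17.17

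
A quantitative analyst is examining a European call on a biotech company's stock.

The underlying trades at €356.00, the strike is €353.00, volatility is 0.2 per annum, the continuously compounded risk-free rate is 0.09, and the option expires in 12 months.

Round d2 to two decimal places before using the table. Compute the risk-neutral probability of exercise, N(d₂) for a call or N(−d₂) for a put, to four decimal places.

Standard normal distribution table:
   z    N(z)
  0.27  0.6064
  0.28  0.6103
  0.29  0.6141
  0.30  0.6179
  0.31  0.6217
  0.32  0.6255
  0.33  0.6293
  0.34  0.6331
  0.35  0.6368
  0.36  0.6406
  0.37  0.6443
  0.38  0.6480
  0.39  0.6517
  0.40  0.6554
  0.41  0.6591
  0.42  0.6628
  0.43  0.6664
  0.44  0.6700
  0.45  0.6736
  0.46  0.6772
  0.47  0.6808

σ√T = 0.2·√1 = 0.2000
ln(S/K) + (r + σ²/2)T = ln(356/353) + (0.09 + 0.2²/2)·1 = 0.0085 + 0.1100 = 0.1185
d₁ = 0.1185 / 0.2000 = 0.5923 which rounds to 0.59
d₂ = d₁ − σ√T = 0.5923 − 0.2000 = 0.3923 which rounds to 0.39
Risk-neutral Pr[S_T > K] = N(d₂) = N(0.39) = 0.6517

0.6517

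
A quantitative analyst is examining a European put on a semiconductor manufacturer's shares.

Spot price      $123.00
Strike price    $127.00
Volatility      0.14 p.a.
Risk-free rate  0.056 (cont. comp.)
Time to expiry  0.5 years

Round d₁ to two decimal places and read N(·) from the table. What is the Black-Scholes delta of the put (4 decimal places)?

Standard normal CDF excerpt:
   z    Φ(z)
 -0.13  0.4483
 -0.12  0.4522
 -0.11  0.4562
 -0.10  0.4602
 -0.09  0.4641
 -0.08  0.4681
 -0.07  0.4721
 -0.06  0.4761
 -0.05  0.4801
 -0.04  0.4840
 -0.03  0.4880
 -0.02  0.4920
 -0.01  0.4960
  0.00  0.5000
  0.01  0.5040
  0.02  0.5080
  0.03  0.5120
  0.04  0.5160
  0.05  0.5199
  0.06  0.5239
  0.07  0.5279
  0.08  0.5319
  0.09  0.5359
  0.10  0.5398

σ√T = 0.14 × 0.7071 = 0.0990
d₁ = [ln(123/127) + (0.056 + 0.14²/2)·0.5] / 0.0990 = [-0.0320 + 0.0329] / 0.0990 = 0.0091 → 0.01
N(d₁) = N(0.01) = 0.5040
Δ_put = N(d₁) − 1 = 0.5040 − 1 = -0.4960

-0.4960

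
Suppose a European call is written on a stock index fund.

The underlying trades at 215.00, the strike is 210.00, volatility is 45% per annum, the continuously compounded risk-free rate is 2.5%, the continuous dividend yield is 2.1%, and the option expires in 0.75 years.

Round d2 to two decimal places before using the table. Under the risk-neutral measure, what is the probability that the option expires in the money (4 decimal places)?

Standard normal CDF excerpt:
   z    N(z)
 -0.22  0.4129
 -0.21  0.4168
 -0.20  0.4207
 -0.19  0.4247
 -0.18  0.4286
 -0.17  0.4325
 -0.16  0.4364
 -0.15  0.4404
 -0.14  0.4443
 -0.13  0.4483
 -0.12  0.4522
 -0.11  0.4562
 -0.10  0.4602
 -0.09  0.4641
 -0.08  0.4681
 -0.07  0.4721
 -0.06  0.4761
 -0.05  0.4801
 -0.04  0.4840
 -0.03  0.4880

σ√T = 0.45·√0.75 = 0.3897
d₁ = [ln(215/210) + (0.025 − 0.021 + 0.45²/2)·0.75] / 0.3897 = [0.0235 + 0.0789] / 0.3897 = 0.2629 ⇒ 0.26
d₂ = d₁ − σ√T = 0.2629 − 0.3897 = -0.1268 ⇒ -0.13
Risk-neutral Pr[S_T > K] = N(d₂) = N(-0.13) = 0.4483

0.4483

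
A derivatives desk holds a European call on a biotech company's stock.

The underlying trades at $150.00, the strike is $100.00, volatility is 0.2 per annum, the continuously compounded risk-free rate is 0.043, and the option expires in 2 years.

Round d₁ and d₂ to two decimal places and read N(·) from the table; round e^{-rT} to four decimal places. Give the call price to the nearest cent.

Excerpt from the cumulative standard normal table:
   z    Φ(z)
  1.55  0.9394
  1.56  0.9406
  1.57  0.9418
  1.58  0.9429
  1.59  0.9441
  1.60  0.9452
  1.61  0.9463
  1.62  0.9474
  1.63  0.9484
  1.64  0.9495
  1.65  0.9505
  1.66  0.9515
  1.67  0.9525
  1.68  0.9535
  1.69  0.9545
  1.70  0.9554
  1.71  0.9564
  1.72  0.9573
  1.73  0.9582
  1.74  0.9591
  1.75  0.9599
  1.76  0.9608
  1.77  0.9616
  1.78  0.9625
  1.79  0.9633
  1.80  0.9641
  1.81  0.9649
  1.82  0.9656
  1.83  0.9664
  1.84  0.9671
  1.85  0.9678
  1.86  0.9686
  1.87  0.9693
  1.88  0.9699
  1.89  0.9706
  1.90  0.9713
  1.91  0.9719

σ√T = 0.2·√2 = 0.2828
d₁ = [ln(150/100) + (0.043 + 0.2²/2)·2] / 0.2828 = [0.4055 + 0.1260] / 0.2828 = 1.8790 → 1.88
d₂ = d₁ − σ√T = 1.8790 − 0.2828 = 1.5962 → 1.60
exp(−rT) = exp(−0.043·2) = 0.9176
N(d₁) = N(1.88) = 0.9699;  N(d₂) = N(1.60) = 0.9452
C = 150·0.9699 − 100·0.9176·0.9452 = 145.4850 − 86.7316 = 58.7534

$58.75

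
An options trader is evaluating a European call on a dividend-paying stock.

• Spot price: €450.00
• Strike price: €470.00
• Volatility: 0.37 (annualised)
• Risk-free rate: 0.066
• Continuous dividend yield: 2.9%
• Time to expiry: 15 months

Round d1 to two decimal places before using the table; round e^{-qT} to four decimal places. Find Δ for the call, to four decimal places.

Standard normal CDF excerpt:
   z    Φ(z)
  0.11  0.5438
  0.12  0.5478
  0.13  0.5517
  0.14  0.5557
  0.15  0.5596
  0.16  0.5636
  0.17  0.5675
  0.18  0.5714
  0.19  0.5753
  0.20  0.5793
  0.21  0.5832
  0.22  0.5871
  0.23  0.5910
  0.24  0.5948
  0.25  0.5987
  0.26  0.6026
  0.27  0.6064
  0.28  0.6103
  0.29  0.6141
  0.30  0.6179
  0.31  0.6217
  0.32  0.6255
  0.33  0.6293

0.5624

σ√T = 0.37·√1.25 = 0.4137
d₁ = [ln(450/470) + (0.066 − 0.029 + 0.37²/2)·1.25] / 0.4137 = [-0.0435 + 0.1318] / 0.4137 = 0.2135 ⇒ 0.21
N(d₁) = N(0.21) = 0.5832
Δ_call = e^(−qT)·N(d₁) = 0.9644·0.5832 = 0.5624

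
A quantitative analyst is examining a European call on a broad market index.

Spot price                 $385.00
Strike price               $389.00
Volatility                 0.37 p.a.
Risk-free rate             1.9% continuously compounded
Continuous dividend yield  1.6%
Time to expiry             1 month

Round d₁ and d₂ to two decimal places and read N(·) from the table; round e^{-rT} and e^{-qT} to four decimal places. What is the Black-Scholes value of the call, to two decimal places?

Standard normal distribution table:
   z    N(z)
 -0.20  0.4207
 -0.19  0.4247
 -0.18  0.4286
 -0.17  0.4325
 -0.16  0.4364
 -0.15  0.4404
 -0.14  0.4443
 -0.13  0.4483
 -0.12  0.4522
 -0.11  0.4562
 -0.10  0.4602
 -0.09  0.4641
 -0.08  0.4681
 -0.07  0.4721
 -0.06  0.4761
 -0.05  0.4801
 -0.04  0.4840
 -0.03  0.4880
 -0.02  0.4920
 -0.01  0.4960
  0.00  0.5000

$15.06

T = 0.08333;  σ√T = 0.1068
ln(S/K) + (r − q + σ²/2)T = ln(385/389) + (0.019 − 0.016 + 0.37²/2)·0.08333 = -0.0103 + 0.0060 = -0.0044
d₁ = -0.0044 / 0.1068 = -0.0410 ≈ -0.04
d₂ = d₁ − σ√T = -0.0410 − 0.1068 = -0.1478 ≈ -0.15
e^(−qT) = e^(−0.016·0.08333) = 0.9987;  e^(−rT) = e^(−0.019·0.08333) = 0.9984
N(d₁) = N(-0.04) = 0.4840;  N(d₂) = N(-0.15) = 0.4404
C = 385·0.9987·0.4840 − 389·0.9984·0.4404 = 186.0978 − 171.0415 = 15.0563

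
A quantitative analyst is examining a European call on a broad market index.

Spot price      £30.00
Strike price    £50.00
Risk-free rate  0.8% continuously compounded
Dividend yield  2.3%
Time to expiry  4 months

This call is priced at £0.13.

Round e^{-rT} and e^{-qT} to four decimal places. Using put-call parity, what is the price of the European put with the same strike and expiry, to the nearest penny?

£20.22

exp(−qT) = exp(−0.023·0.3333) = 0.9924;  exp(−rT) = exp(−0.008·0.3333) = 0.9973
Put-call parity: C − P = S·e^(−qT) − K·e^(−rT) = 30·0.9924 − 50·0.9973 = 29.7720 − 49.8650 = -20.0930
P = C − (C − P) = 0.13 − (-20.0930) = 20.2230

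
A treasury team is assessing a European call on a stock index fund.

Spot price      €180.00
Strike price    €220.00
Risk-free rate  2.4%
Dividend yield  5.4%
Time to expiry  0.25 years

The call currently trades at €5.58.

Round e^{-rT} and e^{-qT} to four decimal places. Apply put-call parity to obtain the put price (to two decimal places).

€46.67

exp(−qT) = exp(−0.054·0.25) = 0.9866;  exp(−rT) = exp(−0.024·0.25) = 0.9940
Put-call parity: C − P = S·e^(−qT) − K·e^(−rT) = 180·0.9866 − 220·0.9940 = 177.5880 − 218.6800 = -41.0920
P = C − (C − P) = 5.58 − (-41.0920) = 46.6720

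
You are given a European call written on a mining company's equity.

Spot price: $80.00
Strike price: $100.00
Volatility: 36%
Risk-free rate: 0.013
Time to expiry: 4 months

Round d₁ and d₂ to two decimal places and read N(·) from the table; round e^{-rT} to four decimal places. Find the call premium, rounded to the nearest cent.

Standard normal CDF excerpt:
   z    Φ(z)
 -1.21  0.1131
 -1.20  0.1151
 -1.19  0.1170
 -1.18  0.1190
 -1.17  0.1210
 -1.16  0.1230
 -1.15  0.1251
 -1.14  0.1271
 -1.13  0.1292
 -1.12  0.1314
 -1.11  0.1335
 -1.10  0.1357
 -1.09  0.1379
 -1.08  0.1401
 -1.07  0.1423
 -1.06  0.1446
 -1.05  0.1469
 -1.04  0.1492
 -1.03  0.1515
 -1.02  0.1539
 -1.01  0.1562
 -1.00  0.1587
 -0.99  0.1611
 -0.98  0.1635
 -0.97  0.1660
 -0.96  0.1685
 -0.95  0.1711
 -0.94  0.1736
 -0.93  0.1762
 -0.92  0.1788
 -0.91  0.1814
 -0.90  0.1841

T = 0.3333;  σ√T = 0.2078
ln(S/K) + (r + σ²/2)T = ln(80/100) + (0.013 + 0.36²/2)·0.3333 = -0.2231 + 0.0259 = -0.1972
d₁ = -0.1972 / 0.2078 = -0.9488 → -0.95
d₂ = d₁ − σ√T = -0.9488 − 0.2078 = -1.1567 → -1.16
e^(−rT) = e^(−0.013·0.3333) = 0.9957
N(d₁) = N(-0.95) = 0.1711;  N(d₂) = N(-1.16) = 0.1230
C = 80·0.1711 − 100·0.9957·0.1230 = 13.6880 − 12.2471 = 1.4409

$1.44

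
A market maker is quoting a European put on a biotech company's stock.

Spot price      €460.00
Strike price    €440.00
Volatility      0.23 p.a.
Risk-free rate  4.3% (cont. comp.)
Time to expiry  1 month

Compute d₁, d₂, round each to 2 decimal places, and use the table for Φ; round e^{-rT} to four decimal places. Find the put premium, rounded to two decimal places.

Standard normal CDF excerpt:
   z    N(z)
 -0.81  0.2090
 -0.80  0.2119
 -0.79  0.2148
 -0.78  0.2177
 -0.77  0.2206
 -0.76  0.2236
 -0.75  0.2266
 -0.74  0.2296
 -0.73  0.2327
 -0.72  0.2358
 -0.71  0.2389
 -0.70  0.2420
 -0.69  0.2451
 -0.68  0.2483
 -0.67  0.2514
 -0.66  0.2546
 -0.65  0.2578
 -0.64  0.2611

T = 0.08333;  σ√T = 0.0664
d₁ = [ln(460/440) + (0.043 + 0.23²/2)·0.08333] / 0.0664 = [0.0445 + 0.0058] / 0.0664 = 0.7567 ⇒ 0.76
d₂ = d₁ − σ√T = 0.7567 − 0.0664 = 0.6903 ⇒ 0.69
e^(−rT) = e^(−0.043·0.08333) = 0.9964
N(−d₂) = N(-0.69) = 0.2451;  N(−d₁) = N(-0.76) = 0.2236
P = 440·0.9964·0.2451 − 460·0.2236 = 107.4558 − 102.8560 = 4.5998

€4.60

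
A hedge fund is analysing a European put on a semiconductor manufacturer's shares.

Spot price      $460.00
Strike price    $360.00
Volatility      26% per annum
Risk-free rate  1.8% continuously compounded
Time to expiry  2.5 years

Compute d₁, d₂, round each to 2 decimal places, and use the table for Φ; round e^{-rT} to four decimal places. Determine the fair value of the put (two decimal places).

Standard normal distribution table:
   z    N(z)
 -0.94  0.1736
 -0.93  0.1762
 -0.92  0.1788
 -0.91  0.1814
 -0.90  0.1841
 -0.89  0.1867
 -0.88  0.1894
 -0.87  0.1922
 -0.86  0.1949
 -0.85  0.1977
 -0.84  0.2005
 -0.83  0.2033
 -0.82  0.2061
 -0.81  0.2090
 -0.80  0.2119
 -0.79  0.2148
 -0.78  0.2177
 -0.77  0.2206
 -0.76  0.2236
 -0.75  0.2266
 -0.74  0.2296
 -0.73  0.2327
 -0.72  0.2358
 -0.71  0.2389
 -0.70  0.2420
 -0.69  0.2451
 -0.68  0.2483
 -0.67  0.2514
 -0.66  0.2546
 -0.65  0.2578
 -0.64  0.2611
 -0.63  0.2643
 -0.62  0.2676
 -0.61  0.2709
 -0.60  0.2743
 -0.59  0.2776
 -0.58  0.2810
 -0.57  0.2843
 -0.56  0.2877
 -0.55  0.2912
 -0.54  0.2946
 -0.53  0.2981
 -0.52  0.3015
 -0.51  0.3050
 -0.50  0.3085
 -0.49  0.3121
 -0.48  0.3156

$22.73

σ√T = 0.26·√2.5 = 0.4111
d₁ = [ln(460/360) + (0.018 + 0.26²/2)·2.5] / 0.4111 = [0.2451 + 0.1295] / 0.4111 = 0.9113 → 0.91
d₂ = d₁ − σ√T = 0.9113 − 0.4111 = 0.5002 → 0.50
e^(−rT) = e^(−0.018·2.5) = 0.9560
N(−d₂) = N(-0.50) = 0.3085;  N(−d₁) = N(-0.91) = 0.1814
P = 360·0.9560·0.3085 − 460·0.1814 = 106.1734 − 83.4440 = 22.7294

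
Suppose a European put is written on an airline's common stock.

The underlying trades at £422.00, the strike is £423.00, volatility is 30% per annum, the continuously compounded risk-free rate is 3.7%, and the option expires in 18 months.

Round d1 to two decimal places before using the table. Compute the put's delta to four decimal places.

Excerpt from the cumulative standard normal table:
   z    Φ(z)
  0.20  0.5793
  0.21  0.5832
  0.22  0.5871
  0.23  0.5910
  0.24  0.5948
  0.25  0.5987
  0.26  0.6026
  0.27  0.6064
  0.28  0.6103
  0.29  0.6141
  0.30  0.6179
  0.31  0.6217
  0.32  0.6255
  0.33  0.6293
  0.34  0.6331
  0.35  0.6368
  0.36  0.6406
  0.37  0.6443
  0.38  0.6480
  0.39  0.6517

-0.3707

σ√T = 0.3·√1.5 = 0.3674
d₁ = [ln(422/423) + (0.037 + 0.3²/2)·1.5] / 0.3674 = [-0.0024 + 0.1230] / 0.3674 = 0.3283 ⇒ 0.33
N(d₁) = N(0.33) = 0.6293
Δ_put = N(d₁) − 1 = 0.6293 − 1 = -0.3707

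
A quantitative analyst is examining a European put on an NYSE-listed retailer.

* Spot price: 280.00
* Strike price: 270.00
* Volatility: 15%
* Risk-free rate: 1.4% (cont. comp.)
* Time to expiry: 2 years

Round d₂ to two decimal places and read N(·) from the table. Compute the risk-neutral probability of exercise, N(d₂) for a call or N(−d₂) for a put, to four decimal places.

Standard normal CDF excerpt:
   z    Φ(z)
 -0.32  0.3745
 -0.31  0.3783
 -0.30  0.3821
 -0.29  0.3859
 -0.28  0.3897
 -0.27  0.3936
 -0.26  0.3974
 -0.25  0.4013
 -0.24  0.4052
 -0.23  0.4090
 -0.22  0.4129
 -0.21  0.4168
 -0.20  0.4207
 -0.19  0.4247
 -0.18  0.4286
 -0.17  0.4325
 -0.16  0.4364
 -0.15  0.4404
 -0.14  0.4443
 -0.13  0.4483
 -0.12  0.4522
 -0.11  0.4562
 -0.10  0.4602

σ√T = 0.15 × 1.4142 = 0.2121
d₁ = [ln(280/270) + (0.014 + 0.15²/2)·2] / 0.2121 = [0.0364 + 0.0505] / 0.2121 = 0.4095 ⇒ 0.41
d₂ = d₁ − σ√T = 0.4095 − 0.2121 = 0.1974 ⇒ 0.20
Risk-neutral Pr[S_T < K] = N(−d₂) = N(-0.20) = 0.4207

0.4207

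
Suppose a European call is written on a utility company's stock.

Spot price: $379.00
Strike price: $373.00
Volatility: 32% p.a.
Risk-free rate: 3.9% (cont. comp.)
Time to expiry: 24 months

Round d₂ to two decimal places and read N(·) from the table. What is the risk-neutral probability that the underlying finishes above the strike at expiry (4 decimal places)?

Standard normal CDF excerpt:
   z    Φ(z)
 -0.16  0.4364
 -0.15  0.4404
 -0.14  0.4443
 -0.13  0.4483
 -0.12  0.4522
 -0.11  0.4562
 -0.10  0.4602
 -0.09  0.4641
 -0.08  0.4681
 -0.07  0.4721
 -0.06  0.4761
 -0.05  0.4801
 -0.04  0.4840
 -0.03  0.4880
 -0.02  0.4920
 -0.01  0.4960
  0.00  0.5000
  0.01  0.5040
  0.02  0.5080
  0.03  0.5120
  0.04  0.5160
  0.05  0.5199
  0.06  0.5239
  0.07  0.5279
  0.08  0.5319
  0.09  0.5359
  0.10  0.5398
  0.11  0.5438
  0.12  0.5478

σ√T = 0.32·√2 = 0.4525
ln(S/K) + (r + σ²/2)T = ln(379/373) + (0.039 + 0.32²/2)·2 = 0.0160 + 0.1804 = 0.1964
d₁ = 0.1964 / 0.4525 = 0.4339 → 0.43
d₂ = d₁ − σ√T = 0.4339 − 0.4525 = -0.0187 → -0.02
Risk-neutral Pr[S_T > K] = N(d₂) = N(-0.02) = 0.4920

0.4920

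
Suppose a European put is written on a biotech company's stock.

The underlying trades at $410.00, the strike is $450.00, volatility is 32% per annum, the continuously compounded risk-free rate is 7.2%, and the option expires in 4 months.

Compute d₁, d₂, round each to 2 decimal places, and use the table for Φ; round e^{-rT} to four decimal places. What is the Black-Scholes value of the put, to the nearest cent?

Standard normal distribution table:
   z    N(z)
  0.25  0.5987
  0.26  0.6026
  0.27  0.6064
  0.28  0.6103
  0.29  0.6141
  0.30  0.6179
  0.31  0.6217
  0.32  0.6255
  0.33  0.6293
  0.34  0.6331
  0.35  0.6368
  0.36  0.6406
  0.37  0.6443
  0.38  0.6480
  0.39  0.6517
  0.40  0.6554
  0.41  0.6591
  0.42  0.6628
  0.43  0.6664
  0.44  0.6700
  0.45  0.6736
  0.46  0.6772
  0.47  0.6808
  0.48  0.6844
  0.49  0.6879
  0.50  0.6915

$48.88

σ√T = 0.32 × 0.5774 = 0.1848
ln(S/K) + (r + σ²/2)T = ln(410/450) + (0.072 + 0.32²/2)·0.3333 = -0.0931 + 0.0411 = -0.0520
d₁ = -0.0520 / 0.1848 = -0.2816 which rounds to -0.28
d₂ = d₁ − σ√T = -0.2816 − 0.1848 = -0.4663 which rounds to -0.47
e^(−rT) = e^(−0.072·0.3333) = 0.9763
N(−d₂) = N(0.47) = 0.6808;  N(−d₁) = N(0.28) = 0.6103
P = 450·0.9763·0.6808 − 410·0.6103 = 299.0993 − 250.2230 = 48.8763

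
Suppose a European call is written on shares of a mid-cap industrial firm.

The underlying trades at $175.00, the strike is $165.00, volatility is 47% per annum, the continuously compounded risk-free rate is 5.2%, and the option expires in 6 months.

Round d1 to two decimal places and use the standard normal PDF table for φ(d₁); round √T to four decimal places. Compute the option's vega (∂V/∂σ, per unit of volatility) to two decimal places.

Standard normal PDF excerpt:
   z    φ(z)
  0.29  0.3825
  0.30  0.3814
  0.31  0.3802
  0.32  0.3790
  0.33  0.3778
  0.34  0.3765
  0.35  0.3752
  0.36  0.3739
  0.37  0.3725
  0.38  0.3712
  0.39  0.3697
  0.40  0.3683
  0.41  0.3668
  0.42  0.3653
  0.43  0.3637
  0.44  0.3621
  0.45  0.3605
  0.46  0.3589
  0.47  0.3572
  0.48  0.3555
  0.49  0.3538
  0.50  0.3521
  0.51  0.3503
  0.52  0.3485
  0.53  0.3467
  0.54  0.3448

T = 0.5;  σ√T = 0.3323
d₁ = [ln(175/165) + (0.052 + 0.47²/2)·0.5] / 0.3323 = [0.0588 + 0.0812] / 0.3323 = 0.4215 ⇒ 0.42
√T = √0.5 = 0.7071
φ(d₁) = φ(0.42) = 0.3653
vega = S·φ(d₁)·√T = 175·0.3653·0.7071 = 45.2031

45.20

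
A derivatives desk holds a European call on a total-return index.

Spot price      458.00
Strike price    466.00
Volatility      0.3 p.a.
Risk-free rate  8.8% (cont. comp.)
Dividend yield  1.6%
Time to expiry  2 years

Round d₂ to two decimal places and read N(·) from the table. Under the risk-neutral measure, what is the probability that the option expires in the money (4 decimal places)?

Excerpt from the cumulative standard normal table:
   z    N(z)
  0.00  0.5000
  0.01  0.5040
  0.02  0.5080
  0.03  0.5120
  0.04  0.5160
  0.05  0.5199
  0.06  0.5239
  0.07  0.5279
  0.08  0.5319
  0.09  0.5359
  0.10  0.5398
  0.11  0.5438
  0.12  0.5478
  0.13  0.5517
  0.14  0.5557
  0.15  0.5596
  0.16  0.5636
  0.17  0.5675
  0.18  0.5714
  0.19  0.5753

σ√T = 0.3 × 1.4142 = 0.4243
d₁ = [ln(458/466) + (0.088 − 0.016 + 0.3²/2)·2] / 0.4243 = [-0.0173 + 0.2340] / 0.4243 = 0.5107 ⇒ 0.51
d₂ = d₁ − σ√T = 0.5107 − 0.4243 = 0.0865 ⇒ 0.09
Pr(exercise) under Q = N(d₂) = 0.5359

0.5359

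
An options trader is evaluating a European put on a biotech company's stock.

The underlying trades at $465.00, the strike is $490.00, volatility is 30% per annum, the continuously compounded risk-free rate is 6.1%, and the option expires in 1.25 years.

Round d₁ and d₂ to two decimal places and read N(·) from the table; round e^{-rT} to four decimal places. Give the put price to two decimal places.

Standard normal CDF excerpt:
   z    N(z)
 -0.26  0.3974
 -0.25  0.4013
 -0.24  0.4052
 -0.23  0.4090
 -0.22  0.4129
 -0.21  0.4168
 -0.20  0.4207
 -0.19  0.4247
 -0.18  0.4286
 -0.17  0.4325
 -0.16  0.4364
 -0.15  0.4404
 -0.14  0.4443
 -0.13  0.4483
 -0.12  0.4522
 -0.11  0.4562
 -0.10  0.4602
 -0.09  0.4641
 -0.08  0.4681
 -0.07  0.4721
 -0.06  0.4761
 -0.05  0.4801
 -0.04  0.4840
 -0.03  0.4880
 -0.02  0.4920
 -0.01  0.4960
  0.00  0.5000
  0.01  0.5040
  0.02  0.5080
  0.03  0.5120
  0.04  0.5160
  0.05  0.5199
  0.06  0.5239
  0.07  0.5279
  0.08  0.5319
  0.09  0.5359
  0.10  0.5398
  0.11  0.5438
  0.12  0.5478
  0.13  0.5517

T = 1.25;  σ√T = 0.3354
ln(S/K) + (r + σ²/2)T = ln(465/490) + (0.061 + 0.3²/2)·1.25 = -0.0524 + 0.1325 = 0.0801
d₁ = 0.0801 / 0.3354 = 0.2389 → 0.24
d₂ = d₁ − σ√T = 0.2389 − 0.3354 = -0.0965 → -0.10
e^(−rT) = e^(−0.061·1.25) = 0.9266
N(−d₂) = N(0.10) = 0.5398;  N(−d₁) = N(-0.24) = 0.4052
P = 490·0.9266·0.5398 − 465·0.4052 = 245.0876 − 188.4180 = 56.6696

$56.67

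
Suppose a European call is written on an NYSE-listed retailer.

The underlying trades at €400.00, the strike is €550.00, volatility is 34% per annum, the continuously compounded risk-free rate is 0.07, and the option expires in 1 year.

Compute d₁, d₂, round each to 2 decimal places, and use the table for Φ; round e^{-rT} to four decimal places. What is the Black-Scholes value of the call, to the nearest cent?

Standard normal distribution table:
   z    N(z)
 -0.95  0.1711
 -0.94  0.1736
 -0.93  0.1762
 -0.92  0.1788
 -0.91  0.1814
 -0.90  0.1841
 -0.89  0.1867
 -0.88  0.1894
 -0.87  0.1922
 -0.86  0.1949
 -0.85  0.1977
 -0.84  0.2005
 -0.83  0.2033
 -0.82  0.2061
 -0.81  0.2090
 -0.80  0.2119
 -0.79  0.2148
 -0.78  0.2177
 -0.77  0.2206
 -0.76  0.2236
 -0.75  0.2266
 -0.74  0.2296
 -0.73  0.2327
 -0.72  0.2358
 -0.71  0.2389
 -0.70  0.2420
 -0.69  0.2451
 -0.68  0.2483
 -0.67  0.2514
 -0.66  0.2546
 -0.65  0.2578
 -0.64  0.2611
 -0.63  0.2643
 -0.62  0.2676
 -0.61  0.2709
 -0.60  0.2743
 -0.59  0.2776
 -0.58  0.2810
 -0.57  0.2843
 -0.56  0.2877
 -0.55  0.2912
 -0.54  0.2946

€20.67

σ√T = 0.34·√1 = 0.3400
d₁ = [ln(400/550) + (0.07 + 0.34²/2)·1] / 0.3400 = [-0.3185 + 0.1278] / 0.3400 = -0.5607 which rounds to -0.56
d₂ = d₁ − σ√T = -0.5607 − 0.3400 = -0.9007 which rounds to -0.90
e^(−rT) = e^(−0.07·1) = 0.9324
N(d₁) = N(-0.56) = 0.2877;  N(d₂) = N(-0.90) = 0.1841
C = 400·0.2877 − 550·0.9324·0.1841 = 115.0800 − 94.4102 = 20.6698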